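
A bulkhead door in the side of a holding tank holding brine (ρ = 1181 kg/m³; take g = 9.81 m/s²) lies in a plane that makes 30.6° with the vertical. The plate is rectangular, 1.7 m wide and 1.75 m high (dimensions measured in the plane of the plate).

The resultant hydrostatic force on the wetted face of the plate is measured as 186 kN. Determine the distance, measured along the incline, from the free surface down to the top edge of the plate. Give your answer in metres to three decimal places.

γ = ρg = 1181 × 9.81 / 1000 = 11.58561 kN/m³.
A = 1.7 × 1.75 = 2.975 m².
From F = γ·h_c·A, the centroid depth is h_c = 186/(11.58561 × 2.975) = 5.39644 m.
The plate makes 30.6° with the vertical, i.e. θ = 90° − 30.6° = 59.4° to the horizontal. Measuring y along the incline from the free-surface line, vertical depth h = y·sinθ with sinθ = 0.860742.
Along the incline, y_c = h_c/sinθ = 5.39644/0.860742 = 6.26952 m.
The centroid lies 1.75/2 = 0.875 m below the top edge, so the top edge sits at y_top = 6.26952 − 0.875 = 5.39452 m along the incline.

y_top ≈ 5.395 m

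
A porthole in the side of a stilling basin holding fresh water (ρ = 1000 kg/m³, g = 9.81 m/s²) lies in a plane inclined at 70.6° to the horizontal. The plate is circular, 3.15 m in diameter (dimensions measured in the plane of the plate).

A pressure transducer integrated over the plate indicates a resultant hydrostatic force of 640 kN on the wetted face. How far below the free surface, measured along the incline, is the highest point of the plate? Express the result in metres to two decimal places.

γ = ρg = 1000 × 9.81 = 9810 N/m³ = 9.81 kN/m³.
A = π(1.575)² = 7.79311 m².
From F = γ·h_c·A, the centroid depth is h_c = 640/(9.81 × 7.79311) = 8.37144 m.
Let θ = 70.6° be the plate's angle to the horizontal; measure y along the incline from where the plane meets the free surface. Vertical depth h = y·sinθ with sinθ = 0.943223.
Along the incline, y_c = h_c/sinθ = 8.37144/0.943223 = 8.87536 m.
The centroid is at the centre, 1.575 m below the top of the plate, so the highest point sits at y_top = 8.87536 − 1.575 = 7.30036 m along the incline.

y_top ≈ 7.30 m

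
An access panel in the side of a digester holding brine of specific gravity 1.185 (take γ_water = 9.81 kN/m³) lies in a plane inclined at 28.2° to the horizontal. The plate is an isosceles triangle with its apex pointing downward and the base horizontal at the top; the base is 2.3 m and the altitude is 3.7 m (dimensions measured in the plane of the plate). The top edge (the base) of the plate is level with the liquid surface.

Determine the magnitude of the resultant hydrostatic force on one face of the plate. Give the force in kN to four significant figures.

γ = 1.185 × 9.81 = 11.62485 kN/m³.
Let θ = 28.2° be the plate's angle to the horizontal; measure y along the incline from where the plane meets the free surface. Vertical depth h = y·sinθ with sinθ = 0.472551.
With the apex down, the centroid sits h/3 = 3.7/3 = 1.23333 m below the base (the top edge), so y_c = 1.23333 m and h_c = 1.23333 × 0.472551 = 0.582811 m.
A = ½ × 2.3 × 3.7 = 4.255 m².
Resultant F = γ·h_c·A = 11.62485 × 0.582811 × 4.255 = 28.828 kN.

F ≈ 28.83 kN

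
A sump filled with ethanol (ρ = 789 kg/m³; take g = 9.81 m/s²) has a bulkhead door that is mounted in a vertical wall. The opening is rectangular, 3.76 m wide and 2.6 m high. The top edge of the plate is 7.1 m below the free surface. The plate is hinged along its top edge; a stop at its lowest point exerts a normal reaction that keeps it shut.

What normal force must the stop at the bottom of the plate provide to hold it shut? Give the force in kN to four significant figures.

P ≈ 334.2 kN

γ = ρg = 789 × 9.81 / 1000 = 7.74009 kN/m³.
The centroid lies 2.6/2 = 1.3 m below the top edge, so the centroid depth is h_c = 7.1 + 1.3 = 8.4 m.
A = 3.76 × 2.6 = 9.776 m².
Resultant F = γ·h_c·A = 7.74009 × 8.4 × 9.776 = 635.604 kN.
I_c = b·h³/12 = 3.76 × 2.6³/12 = 5.50715 m⁴.
Centre of pressure: y_p = y_c + I_c/(y_c·A) = 8.4 + 5.50715/(8.4 × 9.776) = 8.4 + 0.0670635 = 8.46706 m along the plane.
The resultant acts 1.3 + 0.0670635 = 1.36706 m (along the plate) below the hinge at the top edge, so the moment about the hinge is M = F × 1.36706 = 635.604 × 1.36706 = 868.909 kN·m.
A normal force at the bottom, 2.6 m from the hinge, must supply this moment: P = 868.909/2.6 = 334.196 kN.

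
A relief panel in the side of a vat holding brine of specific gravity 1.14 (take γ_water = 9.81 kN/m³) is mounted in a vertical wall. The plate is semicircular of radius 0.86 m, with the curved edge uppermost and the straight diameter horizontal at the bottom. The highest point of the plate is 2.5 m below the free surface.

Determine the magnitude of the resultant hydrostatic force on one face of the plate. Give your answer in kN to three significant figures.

F ≈ 38.9 kN

γ = 1.14 × 9.81 = 11.1834 kN/m³.
The centroid lies 4r/(3π) = 0.364995 m above the diameter, so r − 4r/(3π) = 0.86 − 0.364995 = 0.495005 m below the topmost point, so the centroid depth is h_c = 2.5 + 0.495005 = 2.995 m.
A = πr²/2 = π × 0.86²/2 = 1.16176 m².
Resultant F = γ·h_c·A = 11.1834 × 2.995 × 1.16176 = 38.9123 kN.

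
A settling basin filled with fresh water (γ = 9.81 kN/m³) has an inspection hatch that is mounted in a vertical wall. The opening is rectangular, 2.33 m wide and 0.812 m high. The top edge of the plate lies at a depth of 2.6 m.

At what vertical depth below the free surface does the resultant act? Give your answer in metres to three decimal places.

γ = 9.81 kN/m³.
The centroid lies 0.812/2 = 0.406 m below the top edge, so the centroid depth is h_c = 2.6 + 0.406 = 3.006 m.
A = 2.33 × 0.812 = 1.89196 m².
Resultant F = γ·h_c·A = 9.81 × 3.006 × 1.89196 = 55.7917 kN.
I_c = b·h³/12 = 2.33 × 0.812³/12 = 0.103954 m⁴.
Centre of pressure: y_p = y_c + I_c/(y_c·A) = 3.006 + 0.103954/(3.006 × 1.89196) = 3.006 + 0.0182785 = 3.02428 m along the plane.

h_p = 3.024 m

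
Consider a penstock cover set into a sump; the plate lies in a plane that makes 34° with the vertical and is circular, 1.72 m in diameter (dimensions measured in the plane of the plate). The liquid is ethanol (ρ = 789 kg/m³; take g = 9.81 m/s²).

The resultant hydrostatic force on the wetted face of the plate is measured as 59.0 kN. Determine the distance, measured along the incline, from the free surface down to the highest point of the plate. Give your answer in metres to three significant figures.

γ = ρg = 789 × 9.81 / 1000 = 7.74009 kN/m³.
A = π(0.86)² = 2.32352 m².
From F = γ·h_c·A, the centroid depth is h_c = 59.0/(7.74009 × 2.32352) = 3.28065 m.
The plate makes 34° with the vertical, i.e. θ = 90° − 34° = 56° to the horizontal. Measuring y along the incline from the free-surface line, vertical depth h = y·sinθ with sinθ = 0.829038.
Along the incline, y_c = h_c/sinθ = 3.28065/0.829038 = 3.95718 m.
The centroid is at the centre, 0.86 m below the top of the plate, so the highest point sits at y_top = 3.95718 − 0.86 = 3.09718 m along the incline.

y_top ≈ 3.10 m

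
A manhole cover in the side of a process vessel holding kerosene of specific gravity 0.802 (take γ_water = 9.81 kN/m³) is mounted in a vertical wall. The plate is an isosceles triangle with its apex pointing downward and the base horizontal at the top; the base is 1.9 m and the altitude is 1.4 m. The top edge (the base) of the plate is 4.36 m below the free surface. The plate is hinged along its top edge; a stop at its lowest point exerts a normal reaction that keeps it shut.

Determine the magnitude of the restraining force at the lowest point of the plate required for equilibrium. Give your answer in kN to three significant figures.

P ≈ 17.6 kN

γ = 0.802 × 9.81 = 7.86762 kN/m³.
With the apex down, the centroid sits h/3 = 1.4/3 = 0.466667 m below the base (the top edge), so the centroid depth is h_c = 4.36 + 0.466667 = 4.82667 m.
A = ½ × 1.9 × 1.4 = 1.33 m².
Resultant F = γ·h_c·A = 7.86762 × 4.82667 × 1.33 = 50.506 kN.
I_c = b·h³/36 = 1.9 × 1.4³/36 = 0.144822 m⁴.
Centre of pressure: y_p = y_c + I_c/(y_c·A) = 4.82667 + 0.144822/(4.82667 × 1.33) = 4.82667 + 0.0225598 = 4.84923 m along the plane.
The resultant acts 0.466667 + 0.0225598 = 0.489227 m (along the plate) below the hinge at the top edge, so the moment about the hinge is M = F × 0.489227 = 50.506 × 0.489227 = 24.7089 kN·m.
A normal force at the bottom, 1.4 m from the hinge, must supply this moment: P = 24.7089/1.4 = 17.6492 kN.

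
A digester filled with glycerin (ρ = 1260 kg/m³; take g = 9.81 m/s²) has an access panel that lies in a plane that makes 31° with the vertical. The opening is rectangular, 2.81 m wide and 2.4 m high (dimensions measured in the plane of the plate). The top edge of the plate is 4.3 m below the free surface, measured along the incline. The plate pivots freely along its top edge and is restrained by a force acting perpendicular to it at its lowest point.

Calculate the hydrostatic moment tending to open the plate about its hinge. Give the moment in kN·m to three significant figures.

γ = ρg = 1260 × 9.81 / 1000 = 12.3606 kN/m³.
The plate makes 31° with the vertical, i.e. θ = 90° − 31° = 59° to the horizontal. Measuring y along the incline from the free-surface line, vertical depth h = y·sinθ with sinθ = 0.857167.
The centroid lies 2.4/2 = 1.2 m below the top edge, so y_c = 4.3 + 1.2 = 5.5 m and h_c = 5.5 × 0.857167 = 4.71442 m.
A = 2.81 × 2.4 = 6.744 m².
Resultant F = γ·h_c·A = 12.3606 × 4.71442 × 6.744 = 392.994 kN.
I_c = b·h³/12 = 2.81 × 2.4³/12 = 3.23712 m⁴.
Centre of pressure: y_p = y_c + I_c/(y_c·A) = 5.5 + 3.23712/(5.5 × 6.744) = 5.5 + 0.0872727 = 5.58727 m along the plane.
The resultant acts 1.2 + 0.0872727 = 1.28727 m (along the plate) below the hinge at the top edge, so the moment about the hinge is M = F × 1.28727 = 392.994 × 1.28727 = 505.889 kN·m.

M ≈ 506 kN·m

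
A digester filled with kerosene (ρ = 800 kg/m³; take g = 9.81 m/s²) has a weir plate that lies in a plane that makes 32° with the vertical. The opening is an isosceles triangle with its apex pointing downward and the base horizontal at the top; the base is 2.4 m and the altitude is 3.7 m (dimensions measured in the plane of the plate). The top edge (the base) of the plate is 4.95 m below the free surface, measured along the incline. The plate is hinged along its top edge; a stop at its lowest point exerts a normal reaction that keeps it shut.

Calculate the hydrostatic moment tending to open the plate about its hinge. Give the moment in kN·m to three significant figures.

γ = ρg = 800 × 9.81 / 1000 = 7.848 kN/m³.
The plate makes 32° with the vertical, i.e. θ = 90° − 32° = 58° to the horizontal. Measuring y along the incline from the free-surface line, vertical depth h = y·sinθ with sinθ = 0.848048.
With the apex down, the centroid sits h/3 = 3.7/3 = 1.23333 m below the base (the top edge), so y_c = 4.95 + 1.23333 = 6.18333 m and h_c = 6.18333 × 0.848048 = 5.24376 m.
A = ½ × 2.4 × 3.7 = 4.44 m².
Resultant F = γ·h_c·A = 7.848 × 5.24376 × 4.44 = 182.719 kN.
I_c = b·h³/36 = 2.4 × 3.7³/36 = 3.37687 m⁴.
Centre of pressure: y_p = y_c + I_c/(y_c·A) = 6.18333 + 3.37687/(6.18333 × 4.44) = 6.18333 + 0.123001 = 6.30633 m along the plane.
The resultant acts 1.23333 + 0.123001 = 1.35633 m (along the plate) below the hinge at the top edge, so the moment about the hinge is M = F × 1.35633 = 182.719 × 1.35633 = 247.827 kN·m.

M ≈ 248 kN·m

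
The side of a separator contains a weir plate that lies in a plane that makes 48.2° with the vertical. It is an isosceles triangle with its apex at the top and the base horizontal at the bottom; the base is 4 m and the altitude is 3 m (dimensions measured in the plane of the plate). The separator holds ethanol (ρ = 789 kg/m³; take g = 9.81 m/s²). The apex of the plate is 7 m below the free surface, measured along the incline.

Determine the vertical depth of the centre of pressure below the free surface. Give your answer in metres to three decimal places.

h_p = 6.036 m

γ = ρg = 789 × 9.81 / 1000 = 7.74009 kN/m³.
The plate makes 48.2° with the vertical, i.e. θ = 90° − 48.2° = 41.8° to the horizontal. Measuring y along the incline from the free-surface line, vertical depth h = y·sinθ with sinθ = 0.666532.
With the apex up, the centroid sits 2h/3 = 2 × 3/3 = 2 m below the apex, so y_c = 7 + 2 = 9 m and h_c = 9 × 0.666532 = 5.99879 m.
A = ½ × 4 × 3 = 6 m².
Resultant F = γ·h_c·A = 7.74009 × 5.99879 × 6 = 278.587 kN.
I_c = b·h³/36 = 4 × 3³/36 = 3 m⁴.
Centre of pressure: y_p = y_c + I_c/(y_c·A) = 9 + 3/(9 × 6) = 9 + 0.0555556 = 9.05556 m along the plane.
Vertically, h_p = y_p·sinθ = 9.05556 × 0.666532 = 6.03582 m.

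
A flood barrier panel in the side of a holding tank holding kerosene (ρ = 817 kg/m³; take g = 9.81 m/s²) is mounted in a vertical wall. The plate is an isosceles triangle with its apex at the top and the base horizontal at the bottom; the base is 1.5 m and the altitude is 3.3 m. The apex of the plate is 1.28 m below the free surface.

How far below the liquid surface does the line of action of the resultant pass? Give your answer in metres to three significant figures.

h_p = 3.65 m

γ = ρg = 817 × 9.81 / 1000 = 8.01477 kN/m³.
With the apex up, the centroid sits 2h/3 = 2 × 3.3/3 = 2.2 m below the apex, so the centroid depth is h_c = 1.28 + 2.2 = 3.48 m.
A = ½ × 1.5 × 3.3 = 2.475 m².
Resultant F = γ·h_c·A = 8.01477 × 3.48 × 2.475 = 69.0312 kN.
I_c = b·h³/36 = 1.5 × 3.3³/36 = 1.49737 m⁴.
Centre of pressure: y_p = y_c + I_c/(y_c·A) = 3.48 + 1.49737/(3.48 × 2.475) = 3.48 + 0.17385 = 3.65385 m along the plane.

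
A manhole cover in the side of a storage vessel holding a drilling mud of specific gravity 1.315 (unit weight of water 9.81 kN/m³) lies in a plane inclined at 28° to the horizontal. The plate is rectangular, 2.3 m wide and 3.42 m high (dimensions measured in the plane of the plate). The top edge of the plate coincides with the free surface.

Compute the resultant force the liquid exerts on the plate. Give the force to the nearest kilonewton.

F ≈ 81 kN

γ = 1.315 × 9.81 = 12.90015 kN/m³.
Let θ = 28° be the plate's angle to the horizontal; measure y along the incline from where the plane meets the free surface. Vertical depth h = y·sinθ with sinθ = 0.469472.
The centroid lies 3.42/2 = 1.71 m below the top edge, so y_c = 1.71 m and h_c = 1.71 × 0.469472 = 0.802797 m.
A = 2.3 × 3.42 = 7.866 m².
Resultant F = γ·h_c·A = 12.90015 × 0.802797 × 7.866 = 81.4619 kN.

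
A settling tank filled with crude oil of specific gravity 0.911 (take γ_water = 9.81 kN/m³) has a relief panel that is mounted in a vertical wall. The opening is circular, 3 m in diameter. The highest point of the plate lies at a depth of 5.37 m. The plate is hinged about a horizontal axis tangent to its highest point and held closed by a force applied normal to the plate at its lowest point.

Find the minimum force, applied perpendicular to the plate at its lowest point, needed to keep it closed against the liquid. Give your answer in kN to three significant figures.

P ≈ 229 kN

γ = 0.911 × 9.81 = 8.93691 kN/m³.
The centroid is at the centre, 1.5 m below the top of the plate, so the centroid depth is h_c = 5.37 + 1.5 = 6.87 m.
A = π(1.5)² = 7.06858 m².
Resultant F = γ·h_c·A = 8.93691 × 6.87 × 7.06858 = 433.987 kN.
I_c = πr⁴/4 = π × 1.5⁴/4 = 3.97608 m⁴.
Centre of pressure: y_p = y_c + I_c/(y_c·A) = 6.87 + 3.97608/(6.87 × 7.06858) = 6.87 + 0.0818778 = 6.95188 m along the plane.
The resultant acts 1.5 + 0.0818778 = 1.58188 m (along the plate) below the hinge at the top edge, so the moment about the hinge is M = F × 1.58188 = 433.987 × 1.58188 = 686.515 kN·m.
A normal force at the bottom, 3 m from the hinge, must supply this moment: P = 686.515/3 = 228.838 kN.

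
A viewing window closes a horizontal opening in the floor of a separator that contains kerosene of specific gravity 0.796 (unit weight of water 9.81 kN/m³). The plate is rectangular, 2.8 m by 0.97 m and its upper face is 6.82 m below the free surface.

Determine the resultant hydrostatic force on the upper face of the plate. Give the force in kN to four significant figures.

F ≈ 144.6 kN

γ = 0.796 × 9.81 = 7.80876 kN/m³.
The plate is horizontal, so pressure is uniform at p = γ·h = 7.80876 × 6.82 = 53.2557 kN/m².
A = 2.8 × 0.97 = 2.716 m².
F = p·A = 53.2557 × 2.716 = 144.642 kN.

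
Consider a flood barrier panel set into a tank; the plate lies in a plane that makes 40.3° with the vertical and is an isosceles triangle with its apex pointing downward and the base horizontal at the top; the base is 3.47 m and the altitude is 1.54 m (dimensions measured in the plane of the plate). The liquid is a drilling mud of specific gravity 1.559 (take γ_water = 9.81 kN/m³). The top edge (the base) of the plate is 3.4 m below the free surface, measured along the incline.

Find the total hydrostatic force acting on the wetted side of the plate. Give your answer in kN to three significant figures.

γ = 1.559 × 9.81 = 15.29379 kN/m³.
The plate makes 40.3° with the vertical, i.e. θ = 90° − 40.3° = 49.7° to the horizontal. Measuring y along the incline from the free-surface line, vertical depth h = y·sinθ with sinθ = 0.762668.
With the apex down, the centroid sits h/3 = 1.54/3 = 0.513333 m below the base (the top edge), so y_c = 3.4 + 0.513333 = 3.91333 m and h_c = 3.91333 × 0.762668 = 2.98457 m.
A = ½ × 3.47 × 1.54 = 2.6719 m².
Resultant F = γ·h_c·A = 15.29379 × 2.98457 × 2.6719 = 121.96 kN.

F ≈ 122 kN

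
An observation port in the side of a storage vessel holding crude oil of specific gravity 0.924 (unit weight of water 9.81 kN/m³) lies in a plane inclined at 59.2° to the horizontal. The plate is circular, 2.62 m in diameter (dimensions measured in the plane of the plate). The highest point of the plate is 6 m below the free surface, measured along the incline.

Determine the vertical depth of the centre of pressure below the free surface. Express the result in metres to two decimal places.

γ = 0.924 × 9.81 = 9.06444 kN/m³.
Let θ = 59.2° be the plate's angle to the horizontal; measure y along the incline from where the plane meets the free surface. Vertical depth h = y·sinθ with sinθ = 0.858960.
The centroid is at the centre, 1.31 m below the top of the plate, so y_c = 6 + 1.31 = 7.31 m and h_c = 7.31 × 0.858960 = 6.279 m.
A = π(1.31)² = 5.39129 m².
Resultant F = γ·h_c·A = 9.06444 × 6.279 × 5.39129 = 306.849 kN.
I_c = πr⁴/4 = π × 1.31⁴/4 = 2.313 m⁴.
Centre of pressure: y_p = y_c + I_c/(y_c·A) = 7.31 + 2.313/(7.31 × 5.39129) = 7.31 + 0.0586902 = 7.36869 m along the plane.
Vertically, h_p = y_p·sinθ = 7.36869 × 0.858960 = 6.32941 m.

h_p = 6.33 m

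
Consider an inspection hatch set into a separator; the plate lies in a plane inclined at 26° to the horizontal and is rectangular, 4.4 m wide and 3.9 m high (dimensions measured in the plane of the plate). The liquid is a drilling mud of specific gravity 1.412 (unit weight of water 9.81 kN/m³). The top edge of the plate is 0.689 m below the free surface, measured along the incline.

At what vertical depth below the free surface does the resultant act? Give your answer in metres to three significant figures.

γ = 1.412 × 9.81 = 13.85172 kN/m³.
Let θ = 26° be the plate's angle to the horizontal; measure y along the incline from where the plane meets the free surface. Vertical depth h = y·sinθ with sinθ = 0.438371.
The centroid lies 3.9/2 = 1.95 m below the top edge, so y_c = 0.689 + 1.95 = 2.639 m and h_c = 2.639 × 0.438371 = 1.15686 m.
A = 4.4 × 3.9 = 17.16 m².
Resultant F = γ·h_c·A = 13.85172 × 1.15686 × 17.16 = 274.98 kN.
I_c = b·h³/12 = 4.4 × 3.9³/12 = 21.7503 m⁴.
Centre of pressure: y_p = y_c + I_c/(y_c·A) = 2.639 + 21.7503/(2.639 × 17.16) = 2.639 + 0.480296 = 3.1193 m along the plane.
Vertically, h_p = y_p·sinθ = 3.1193 × 0.438371 = 1.36741 m.

h_p = 1.37 m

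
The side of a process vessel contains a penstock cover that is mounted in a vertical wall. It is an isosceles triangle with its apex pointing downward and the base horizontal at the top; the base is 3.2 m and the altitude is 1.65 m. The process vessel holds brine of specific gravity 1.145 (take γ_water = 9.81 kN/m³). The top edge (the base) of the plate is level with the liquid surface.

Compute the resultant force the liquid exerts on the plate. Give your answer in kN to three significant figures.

γ = 1.145 × 9.81 = 11.23245 kN/m³.
With the apex down, the centroid sits h/3 = 1.65/3 = 0.55 m below the base (the top edge), so the centroid depth is h_c = 0.55 m.
A = ½ × 3.2 × 1.65 = 2.64 m².
Resultant F = γ·h_c·A = 11.23245 × 0.55 × 2.64 = 16.3095 kN.

F ≈ 16.3 kN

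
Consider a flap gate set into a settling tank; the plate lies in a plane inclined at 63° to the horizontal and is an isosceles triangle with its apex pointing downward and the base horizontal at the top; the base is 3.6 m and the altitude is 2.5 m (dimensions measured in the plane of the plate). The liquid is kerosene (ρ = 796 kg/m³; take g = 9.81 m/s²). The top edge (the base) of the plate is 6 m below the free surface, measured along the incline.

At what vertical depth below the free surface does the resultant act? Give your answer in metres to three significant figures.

γ = ρg = 796 × 9.81 / 1000 = 7.80876 kN/m³.
Let θ = 63° be the plate's angle to the horizontal; measure y along the incline from where the plane meets the free surface. Vertical depth h = y·sinθ with sinθ = 0.891007.
With the apex down, the centroid sits h/3 = 2.5/3 = 0.833333 m below the base (the top edge), so y_c = 6 + 0.833333 = 6.83333 m and h_c = 6.83333 × 0.891007 = 6.08854 m.
A = ½ × 3.6 × 2.5 = 4.5 m².
Resultant F = γ·h_c·A = 7.80876 × 6.08854 × 4.5 = 213.948 kN.
I_c = b·h³/36 = 3.6 × 2.5³/36 = 1.5625 m⁴.
Centre of pressure: y_p = y_c + I_c/(y_c·A) = 6.83333 + 1.5625/(6.83333 × 4.5) = 6.83333 + 0.050813 = 6.88414 m along the plane.
Vertically, h_p = y_p·sinθ = 6.88414 × 0.891007 = 6.13382 m.

h_p = 6.13 m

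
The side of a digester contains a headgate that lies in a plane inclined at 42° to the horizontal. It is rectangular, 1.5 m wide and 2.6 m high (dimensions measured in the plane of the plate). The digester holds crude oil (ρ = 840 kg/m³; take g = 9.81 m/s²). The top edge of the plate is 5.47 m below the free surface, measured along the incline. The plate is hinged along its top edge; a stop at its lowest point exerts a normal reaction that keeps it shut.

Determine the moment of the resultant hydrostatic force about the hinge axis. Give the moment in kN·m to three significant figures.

M ≈ 201 kN·m

γ = ρg = 840 × 9.81 / 1000 = 8.2404 kN/m³.
Let θ = 42° be the plate's angle to the horizontal; measure y along the incline from where the plane meets the free surface. Vertical depth h = y·sinθ with sinθ = 0.669131.
The centroid lies 2.6/2 = 1.3 m below the top edge, so y_c = 5.47 + 1.3 = 6.77 m and h_c = 6.77 × 0.669131 = 4.53002 m.
A = 1.5 × 2.6 = 3.9 m².
Resultant F = γ·h_c·A = 8.2404 × 4.53002 × 3.9 = 145.584 kN.
I_c = b·h³/12 = 1.5 × 2.6³/12 = 2.197 m⁴.
Centre of pressure: y_p = y_c + I_c/(y_c·A) = 6.77 + 2.197/(6.77 × 3.9) = 6.77 + 0.0832102 = 6.85321 m along the plane.
The resultant acts 1.3 + 0.0832102 = 1.38321 m (along the plate) below the hinge at the top edge, so the moment about the hinge is M = F × 1.38321 = 145.584 × 1.38321 = 201.373 kN·m.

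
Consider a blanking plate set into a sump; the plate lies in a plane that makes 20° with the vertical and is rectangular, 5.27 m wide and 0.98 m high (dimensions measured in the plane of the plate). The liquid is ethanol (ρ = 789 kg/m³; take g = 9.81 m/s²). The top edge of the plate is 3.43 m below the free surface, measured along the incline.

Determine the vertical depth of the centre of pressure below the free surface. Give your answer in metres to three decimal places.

h_p = 3.703 m

γ = ρg = 789 × 9.81 / 1000 = 7.74009 kN/m³.
The plate makes 20° with the vertical, i.e. θ = 90° − 20° = 70° to the horizontal. Measuring y along the incline from the free-surface line, vertical depth h = y·sinθ with sinθ = 0.939693.
The centroid lies 0.98/2 = 0.49 m below the top edge, so y_c = 3.43 + 0.49 = 3.92 m and h_c = 3.92 × 0.939693 = 3.6836 m.
A = 5.27 × 0.98 = 5.1646 m².
Resultant F = γ·h_c·A = 7.74009 × 3.6836 × 5.1646 = 147.25 kN.
I_c = b·h³/12 = 5.27 × 0.98³/12 = 0.41334 m⁴.
Centre of pressure: y_p = y_c + I_c/(y_c·A) = 3.92 + 0.41334/(3.92 × 5.1646) = 3.92 + 0.0204167 = 3.94042 m along the plane.
Vertically, h_p = y_p·sinθ = 3.94042 × 0.939693 = 3.70279 m.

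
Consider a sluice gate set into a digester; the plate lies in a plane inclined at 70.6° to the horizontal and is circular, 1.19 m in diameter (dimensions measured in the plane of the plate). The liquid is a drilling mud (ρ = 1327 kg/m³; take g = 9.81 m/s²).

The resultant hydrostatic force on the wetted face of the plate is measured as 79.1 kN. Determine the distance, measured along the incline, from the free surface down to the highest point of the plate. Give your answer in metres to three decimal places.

y_top ≈ 5.197 m

γ = ρg = 1327 × 9.81 / 1000 = 13.01787 kN/m³.
A = π(0.595)² = 1.1122 m².
From F = γ·h_c·A, the centroid depth is h_c = 79.1/(13.01787 × 1.1122) = 5.46328 m.
Let θ = 70.6° be the plate's angle to the horizontal; measure y along the incline from where the plane meets the free surface. Vertical depth h = y·sinθ with sinθ = 0.943223.
Along the incline, y_c = h_c/sinθ = 5.46328/0.943223 = 5.79214 m.
The centroid is at the centre, 0.595 m below the top of the plate, so the highest point sits at y_top = 5.79214 − 0.595 = 5.19714 m along the incline.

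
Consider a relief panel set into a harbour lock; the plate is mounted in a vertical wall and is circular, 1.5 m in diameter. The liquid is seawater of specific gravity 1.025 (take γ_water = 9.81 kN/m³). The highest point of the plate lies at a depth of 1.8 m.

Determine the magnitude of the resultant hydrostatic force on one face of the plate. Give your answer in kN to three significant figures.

F ≈ 45.3 kN

γ = 1.025 × 9.81 = 10.05525 kN/m³.
The centroid is at the centre, 0.75 m below the top of the plate, so the centroid depth is h_c = 1.8 + 0.75 = 2.55 m.
A = π(0.75)² = 1.76715 m².
Resultant F = γ·h_c·A = 10.05525 × 2.55 × 1.76715 = 45.3113 kN.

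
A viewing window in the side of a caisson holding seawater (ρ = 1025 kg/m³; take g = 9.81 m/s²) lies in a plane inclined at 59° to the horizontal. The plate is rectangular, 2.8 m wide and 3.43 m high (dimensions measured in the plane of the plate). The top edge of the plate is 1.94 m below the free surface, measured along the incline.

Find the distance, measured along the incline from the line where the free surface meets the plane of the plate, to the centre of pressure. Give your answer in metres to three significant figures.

y_p = 3.92 m

γ = ρg = 1025 × 9.81 / 1000 = 10.05525 kN/m³.
Let θ = 59° be the plate's angle to the horizontal; measure y along the incline from where the plane meets the free surface. Vertical depth h = y·sinθ with sinθ = 0.857167.
The centroid lies 3.43/2 = 1.715 m below the top edge, so y_c = 1.94 + 1.715 = 3.655 m and h_c = 3.655 × 0.857167 = 3.13295 m.
A = 2.8 × 3.43 = 9.604 m².
Resultant F = γ·h_c·A = 10.05525 × 3.13295 × 9.604 = 302.551 kN.
I_c = b·h³/12 = 2.8 × 3.43³/12 = 9.41584 m⁴.
Centre of pressure: y_p = y_c + I_c/(y_c·A) = 3.655 + 9.41584/(3.655 × 9.604) = 3.655 + 0.268238 = 3.92324 m along the plane.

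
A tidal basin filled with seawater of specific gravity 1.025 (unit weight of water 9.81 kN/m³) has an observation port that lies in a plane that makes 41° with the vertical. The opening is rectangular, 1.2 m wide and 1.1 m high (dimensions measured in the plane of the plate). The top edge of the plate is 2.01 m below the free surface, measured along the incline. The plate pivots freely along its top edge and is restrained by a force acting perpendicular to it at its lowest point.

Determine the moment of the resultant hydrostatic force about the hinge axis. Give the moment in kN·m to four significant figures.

γ = 1.025 × 9.81 = 10.05525 kN/m³.
The plate makes 41° with the vertical, i.e. θ = 90° − 41° = 49° to the horizontal. Measuring y along the incline from the free-surface line, vertical depth h = y·sinθ with sinθ = 0.754710.
The centroid lies 1.1/2 = 0.55 m below the top edge, so y_c = 2.01 + 0.55 = 2.56 m and h_c = 2.56 × 0.754710 = 1.93206 m.
A = 1.2 × 1.1 = 1.32 m².
Resultant F = γ·h_c·A = 10.05525 × 1.93206 × 1.32 = 25.6441 kN.
I_c = b·h³/12 = 1.2 × 1.1³/12 = 0.1331 m⁴.
Centre of pressure: y_p = y_c + I_c/(y_c·A) = 2.56 + 0.1331/(2.56 × 1.32) = 2.56 + 0.039388 = 2.59939 m along the plane.
The resultant acts 0.55 + 0.039388 = 0.589388 m (along the plate) below the hinge at the top edge, so the moment about the hinge is M = F × 0.589388 = 25.6441 × 0.589388 = 15.1143 kN·m.

M ≈ 15.11 kN·m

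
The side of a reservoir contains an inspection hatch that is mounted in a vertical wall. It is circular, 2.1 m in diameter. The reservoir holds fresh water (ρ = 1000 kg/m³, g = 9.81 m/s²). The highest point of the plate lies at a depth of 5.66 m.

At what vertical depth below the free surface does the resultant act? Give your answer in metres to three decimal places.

h_p = 6.751 m

γ = ρg = 1000 × 9.81 = 9810 N/m³ = 9.81 kN/m³.
The centroid is at the centre, 1.05 m below the top of the plate, so the centroid depth is h_c = 5.66 + 1.05 = 6.71 m.
A = π(1.05)² = 3.46361 m².
Resultant F = γ·h_c·A = 9.81 × 6.71 × 3.46361 = 227.992 kN.
I_c = πr⁴/4 = π × 1.05⁴/4 = 0.954656 m⁴.
Centre of pressure: y_p = y_c + I_c/(y_c·A) = 6.71 + 0.954656/(6.71 × 3.46361) = 6.71 + 0.0410767 = 6.75108 m along the plane.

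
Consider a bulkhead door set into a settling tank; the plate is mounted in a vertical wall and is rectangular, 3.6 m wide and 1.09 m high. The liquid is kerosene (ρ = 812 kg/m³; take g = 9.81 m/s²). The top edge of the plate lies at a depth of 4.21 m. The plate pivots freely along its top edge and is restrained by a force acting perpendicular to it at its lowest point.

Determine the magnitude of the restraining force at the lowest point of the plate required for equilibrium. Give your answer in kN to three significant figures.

γ = ρg = 812 × 9.81 / 1000 = 7.96572 kN/m³.
The centroid lies 1.09/2 = 0.545 m below the top edge, so the centroid depth is h_c = 4.21 + 0.545 = 4.755 m.
A = 3.6 × 1.09 = 3.924 m².
Resultant F = γ·h_c·A = 7.96572 × 4.755 × 3.924 = 148.629 kN.
I_c = b·h³/12 = 3.6 × 1.09³/12 = 0.388509 m⁴.
Centre of pressure: y_p = y_c + I_c/(y_c·A) = 4.755 + 0.388509/(4.755 × 3.924) = 4.755 + 0.020822 = 4.77582 m along the plane.
The resultant acts 0.545 + 0.020822 = 0.565822 m (along the plate) below the hinge at the top edge, so the moment about the hinge is M = F × 0.565822 = 148.629 × 0.565822 = 84.0976 kN·m.
A normal force at the bottom, 1.09 m from the hinge, must supply this moment: P = 84.0976/1.09 = 77.1538 kN.

P ≈ 77.2 kN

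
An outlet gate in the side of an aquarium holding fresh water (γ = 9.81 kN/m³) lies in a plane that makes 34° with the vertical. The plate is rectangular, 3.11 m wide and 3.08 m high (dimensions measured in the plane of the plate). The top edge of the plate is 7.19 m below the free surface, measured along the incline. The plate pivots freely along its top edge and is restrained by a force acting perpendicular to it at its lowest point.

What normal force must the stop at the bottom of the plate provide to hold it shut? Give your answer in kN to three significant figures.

P ≈ 360 kN

γ = 9.81 kN/m³.
The plate makes 34° with the vertical, i.e. θ = 90° − 34° = 56° to the horizontal. Measuring y along the incline from the free-surface line, vertical depth h = y·sinθ with sinθ = 0.829038.
The centroid lies 3.08/2 = 1.54 m below the top edge, so y_c = 7.19 + 1.54 = 8.73 m and h_c = 8.73 × 0.829038 = 7.2375 m.
A = 3.11 × 3.08 = 9.5788 m².
Resultant F = γ·h_c·A = 9.81 × 7.2375 × 9.5788 = 680.094 kN.
I_c = b·h³/12 = 3.11 × 3.08³/12 = 7.57236 m⁴.
Centre of pressure: y_p = y_c + I_c/(y_c·A) = 8.73 + 7.57236/(8.73 × 9.5788) = 8.73 + 0.0905536 = 8.82055 m along the plane.
The resultant acts 1.54 + 0.0905536 = 1.63055 m (along the plate) below the hinge at the top edge, so the moment about the hinge is M = F × 1.63055 = 680.094 × 1.63055 = 1108.93 kN·m.
A normal force at the bottom, 3.08 m from the hinge, must supply this moment: P = 1108.93/3.08 = 360.042 kN.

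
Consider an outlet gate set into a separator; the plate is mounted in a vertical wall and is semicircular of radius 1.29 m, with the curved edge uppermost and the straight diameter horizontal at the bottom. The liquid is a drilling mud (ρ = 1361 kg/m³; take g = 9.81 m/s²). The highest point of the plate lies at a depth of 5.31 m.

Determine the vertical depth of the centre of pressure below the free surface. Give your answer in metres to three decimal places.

γ = ρg = 1361 × 9.81 / 1000 = 13.35141 kN/m³.
The centroid lies 4r/(3π) = 0.547493 m above the diameter, so r − 4r/(3π) = 1.29 − 0.547493 = 0.742507 m below the topmost point, so the centroid depth is h_c = 5.31 + 0.742507 = 6.05251 m.
A = πr²/2 = π × 1.29²/2 = 2.61396 m².
Resultant F = γ·h_c·A = 13.35141 × 6.05251 × 2.61396 = 211.233 kN.
I_c = (π/8 − 8/(9π))·r⁴ = 0.109757 × 1.29⁴ = 0.303942 m⁴.
Centre of pressure: y_p = y_c + I_c/(y_c·A) = 6.05251 + 0.303942/(6.05251 × 2.61396) = 6.05251 + 0.0192113 = 6.07172 m along the plane.

h_p = 6.072 m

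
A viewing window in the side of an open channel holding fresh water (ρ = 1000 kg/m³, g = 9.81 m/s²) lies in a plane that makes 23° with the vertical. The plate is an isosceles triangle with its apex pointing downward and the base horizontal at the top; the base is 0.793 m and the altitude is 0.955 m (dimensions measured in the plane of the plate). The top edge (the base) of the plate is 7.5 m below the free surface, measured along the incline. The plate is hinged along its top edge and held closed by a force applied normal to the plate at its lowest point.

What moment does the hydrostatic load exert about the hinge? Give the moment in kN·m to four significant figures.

γ = ρg = 1000 × 9.81 = 9810 N/m³ = 9.81 kN/m³.
The plate makes 23° with the vertical, i.e. θ = 90° − 23° = 67° to the horizontal. Measuring y along the incline from the free-surface line, vertical depth h = y·sinθ with sinθ = 0.920505.
With the apex down, the centroid sits h/3 = 0.955/3 = 0.318333 m below the base (the top edge), so y_c = 7.5 + 0.318333 = 7.81833 m and h_c = 7.81833 × 0.920505 = 7.19681 m.
A = ½ × 0.793 × 0.955 = 0.378657 m².
Resultant F = γ·h_c·A = 9.81 × 7.19681 × 0.378657 = 26.7335 kN.
I_c = b·h³/36 = 0.793 × 0.955³/36 = 0.0191858 m⁴.
Centre of pressure: y_p = y_c + I_c/(y_c·A) = 7.81833 + 0.0191858/(7.81833 × 0.378657) = 7.81833 + 0.00648067 = 7.82481 m along the plane.
The resultant acts 0.318333 + 0.00648067 = 0.324814 m (along the plate) below the hinge at the top edge, so the moment about the hinge is M = F × 0.324814 = 26.7335 × 0.324814 = 8.68342 kN·m.

M ≈ 8.683 kN·m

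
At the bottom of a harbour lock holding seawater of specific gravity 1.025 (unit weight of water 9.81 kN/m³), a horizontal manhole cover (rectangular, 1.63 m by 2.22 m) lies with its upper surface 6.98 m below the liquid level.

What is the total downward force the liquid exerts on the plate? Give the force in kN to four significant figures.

F ≈ 254.0 kN

γ = 1.025 × 9.81 = 10.05525 kN/m³.
The plate is horizontal, so pressure is uniform at p = γ·h = 10.05525 × 6.98 = 70.1856 kN/m².
A = 1.63 × 2.22 = 3.6186 m².
F = p·A = 70.1856 × 3.6186 = 253.974 kN.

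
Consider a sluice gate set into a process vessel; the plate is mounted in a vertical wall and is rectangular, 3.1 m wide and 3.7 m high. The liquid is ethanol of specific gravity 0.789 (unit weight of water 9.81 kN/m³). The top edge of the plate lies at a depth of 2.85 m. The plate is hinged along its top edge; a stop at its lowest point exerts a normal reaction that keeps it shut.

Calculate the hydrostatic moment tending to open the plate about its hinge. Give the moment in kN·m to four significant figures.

M ≈ 873.2 kN·m

γ = 0.789 × 9.81 = 7.74009 kN/m³.
The centroid lies 3.7/2 = 1.85 m below the top edge, so the centroid depth is h_c = 2.85 + 1.85 = 4.7 m.
A = 3.1 × 3.7 = 11.47 m².
Resultant F = γ·h_c·A = 7.74009 × 4.7 × 11.47 = 417.261 kN.
I_c = b·h³/12 = 3.1 × 3.7³/12 = 13.0854 m⁴.
Centre of pressure: y_p = y_c + I_c/(y_c·A) = 4.7 + 13.0854/(4.7 × 11.47) = 4.7 + 0.242731 = 4.94273 m along the plane.
The resultant acts 1.85 + 0.242731 = 2.09273 m (along the plate) below the hinge at the top edge, so the moment about the hinge is M = F × 2.09273 = 417.261 × 2.09273 = 873.215 kN·m.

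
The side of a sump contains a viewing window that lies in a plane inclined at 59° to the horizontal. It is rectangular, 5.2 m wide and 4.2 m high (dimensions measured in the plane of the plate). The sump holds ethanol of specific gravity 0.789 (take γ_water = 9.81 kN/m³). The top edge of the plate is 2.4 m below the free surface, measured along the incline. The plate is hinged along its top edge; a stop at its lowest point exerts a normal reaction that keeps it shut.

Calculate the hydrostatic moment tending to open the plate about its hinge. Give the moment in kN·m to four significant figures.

γ = 0.789 × 9.81 = 7.74009 kN/m³.
Let θ = 59° be the plate's angle to the horizontal; measure y along the incline from where the plane meets the free surface. Vertical depth h = y·sinθ with sinθ = 0.857167.
The centroid lies 4.2/2 = 2.1 m below the top edge, so y_c = 2.4 + 2.1 = 4.5 m and h_c = 4.5 × 0.857167 = 3.85725 m.
A = 5.2 × 4.2 = 21.84 m².
Resultant F = γ·h_c·A = 7.74009 × 3.85725 × 21.84 = 652.043 kN.
I_c = b·h³/12 = 5.2 × 4.2³/12 = 32.1048 m⁴.
Centre of pressure: y_p = y_c + I_c/(y_c·A) = 4.5 + 32.1048/(4.5 × 21.84) = 4.5 + 0.326667 = 4.82667 m along the plane.
The resultant acts 2.1 + 0.326667 = 2.42667 m (along the plate) below the hinge at the top edge, so the moment about the hinge is M = F × 2.42667 = 652.043 × 2.42667 = 1582.29 kN·m.

M ≈ 1582 kN·m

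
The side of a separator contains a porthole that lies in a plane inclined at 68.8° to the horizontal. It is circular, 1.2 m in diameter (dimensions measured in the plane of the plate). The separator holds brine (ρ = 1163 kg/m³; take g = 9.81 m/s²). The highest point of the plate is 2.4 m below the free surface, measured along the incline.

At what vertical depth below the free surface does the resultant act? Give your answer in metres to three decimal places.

γ = ρg = 1163 × 9.81 / 1000 = 11.40903 kN/m³.
Let θ = 68.8° be the plate's angle to the horizontal; measure y along the incline from where the plane meets the free surface. Vertical depth h = y·sinθ with sinθ = 0.932324.
The centroid is at the centre, 0.6 m below the top of the plate, so y_c = 2.4 + 0.6 = 3 m and h_c = 3 × 0.932324 = 2.79697 m.
A = π(0.6)² = 1.13097 m².
Resultant F = γ·h_c·A = 11.40903 × 2.79697 × 1.13097 = 36.0901 kN.
I_c = πr⁴/4 = π × 0.6⁴/4 = 0.101788 m⁴.
Centre of pressure: y_p = y_c + I_c/(y_c·A) = 3 + 0.101788/(3 × 1.13097) = 3 + 0.0300002 = 3.03 m along the plane.
Vertically, h_p = y_p·sinθ = 3.03 × 0.932324 = 2.82494 m.

h_p = 2.825 m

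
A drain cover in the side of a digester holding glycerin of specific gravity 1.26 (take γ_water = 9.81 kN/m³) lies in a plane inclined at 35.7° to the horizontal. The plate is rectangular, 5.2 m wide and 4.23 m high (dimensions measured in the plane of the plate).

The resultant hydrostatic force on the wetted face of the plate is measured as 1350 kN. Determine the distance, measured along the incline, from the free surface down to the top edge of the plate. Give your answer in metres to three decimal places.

γ = 1.26 × 9.81 = 12.3606 kN/m³.
A = 5.2 × 4.23 = 21.996 m².
From F = γ·h_c·A, the centroid depth is h_c = 1350/(12.3606 × 21.996) = 4.96536 m.
Let θ = 35.7° be the plate's angle to the horizontal; measure y along the incline from where the plane meets the free surface. Vertical depth h = y·sinθ with sinθ = 0.583541.
Along the incline, y_c = h_c/sinθ = 4.96536/0.583541 = 8.50902 m.
The centroid lies 4.23/2 = 2.115 m below the top edge, so the top edge sits at y_top = 8.50902 − 2.115 = 6.39402 m along the incline.

y_top ≈ 6.394 m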